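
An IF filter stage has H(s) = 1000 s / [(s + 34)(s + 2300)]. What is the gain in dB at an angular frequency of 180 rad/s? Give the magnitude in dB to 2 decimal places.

|j180| = 180
|j180 + 34| = √(180² + 34²) = 183.2
|j180 + 2300| = √(180² + 2300²) = 2307
|H(j180)| = 1000 × 180 / (183.2 × 2307) = 0.42593
20 log₁₀(0.42593) = -7.413 dB

-7.41 dB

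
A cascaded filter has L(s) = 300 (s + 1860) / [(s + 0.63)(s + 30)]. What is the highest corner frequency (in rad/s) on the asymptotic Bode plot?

Break frequencies occur at each pole and zero magnitude: 0.63 rad/s, 30 rad/s, 1860 rad/s.
The highest is 1860 rad/s.

1860 rad/s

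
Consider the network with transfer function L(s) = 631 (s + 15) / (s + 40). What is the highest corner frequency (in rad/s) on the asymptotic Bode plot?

Break frequencies occur at each pole and zero magnitude: 15 rad/s, 40 rad/s.
The highest is 40 rad/s.

40 rad/s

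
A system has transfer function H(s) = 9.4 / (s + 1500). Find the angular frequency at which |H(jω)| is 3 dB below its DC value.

For a single-pole low-pass, the −3 dB point is at the pole: ω = 1500 rad/s.

1500 rad/s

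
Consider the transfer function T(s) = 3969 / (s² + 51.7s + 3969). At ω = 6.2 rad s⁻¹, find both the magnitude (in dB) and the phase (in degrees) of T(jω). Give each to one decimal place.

|(j6.2)² + 51.7(j6.2) + 3969| = |3930.6 + j320.54| = 3944
|T(j6.2)| = 3969 / 3944 = 1.0064
20 log₁₀(1.0064) = 0.06 dB
∠[(j6.2)² + 51.7(j6.2) + 3969] = ∠[3930.6 + j320.54] = 4.66°
∠T(j6.2) = −4.66° = -4.66°

|T| = 0.1 dB, ∠T = -4.7 deg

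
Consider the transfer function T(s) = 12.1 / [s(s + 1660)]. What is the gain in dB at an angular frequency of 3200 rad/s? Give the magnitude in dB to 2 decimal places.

-119.59 dB

|j3200 + 1660| = √(3200² + 1660²) = 3605
|j3200| = 3200
|T(j3200)| = 12.1 / (3605 × 3200) = 1.0489e-06
20 log₁₀(1.0489e-06) = -119.585 dB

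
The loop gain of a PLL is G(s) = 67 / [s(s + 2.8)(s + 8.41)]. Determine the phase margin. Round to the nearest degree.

38°

Gain crossover: |G(jω)| = 1 at ω ≈ 2.18 rad/sec.
∠G(j2.18) = −90° − arctan(2.18/2.8) − arctan(2.18/8.41) ≈ -142.35°
PM = 180° + (-142.35°) = 37.65°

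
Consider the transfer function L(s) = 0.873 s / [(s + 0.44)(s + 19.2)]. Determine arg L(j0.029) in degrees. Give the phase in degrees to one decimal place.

∠(j0.029) = 90.00°
∠(j0.029 + 0.44) = arctan(0.029/0.44) = 3.77°
∠(j0.029 + 19.2) = arctan(0.029/19.2) = 0.09°
∠L(j0.029) = 90.00° − (3.77° + 0.09°) = 86.14°

86.1°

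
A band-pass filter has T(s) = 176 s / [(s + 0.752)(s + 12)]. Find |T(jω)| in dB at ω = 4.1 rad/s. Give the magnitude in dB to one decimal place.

|j4.1| = 4.1
|j4.1 + 0.752| = √(4.1² + 0.752²) = 4.168
|j4.1 + 12| = √(4.1² + 12²) = 12.68
|T(j4.1)| = 176 × 4.1 / (4.168 × 12.68) = 13.651
20 log₁₀(13.651) = 22.70 dB

22.7 dB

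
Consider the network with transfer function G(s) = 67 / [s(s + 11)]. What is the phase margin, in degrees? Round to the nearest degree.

64°

Gain crossover: |G(jω)| = 1 at ω ≈ 5.46 rad s⁻¹.
∠G(j5.46) = −90° − arctan(5.46/11) ≈ -116.38°
PM = 180° + (-116.38°) = 63.62°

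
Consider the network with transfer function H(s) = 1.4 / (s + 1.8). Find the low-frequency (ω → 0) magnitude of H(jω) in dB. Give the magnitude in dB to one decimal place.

-2.2 dB

H(0) = 1.4 / 1.8 = 0.77778
20 log₁₀(0.77778) = -2.18 dB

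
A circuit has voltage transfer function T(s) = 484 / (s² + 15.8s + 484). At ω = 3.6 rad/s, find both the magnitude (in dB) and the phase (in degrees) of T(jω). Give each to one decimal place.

|(j3.6)² + 15.8(j3.6) + 484| = |471.04 + j56.88| = 474.5
|T(j3.6)| = 484 / 474.5 = 1.0201
20 log₁₀(1.0201) = 0.17 dB
∠[(j3.6)² + 15.8(j3.6) + 484] = ∠[471.04 + j56.88] = 6.89°
∠T(j3.6) = −6.89° = -6.89°

|T| = 0.2 dB, ∠T = -6.9°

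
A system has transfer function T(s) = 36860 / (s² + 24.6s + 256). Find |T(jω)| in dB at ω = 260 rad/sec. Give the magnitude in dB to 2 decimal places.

-5.27 dB

|(j260)² + 24.6(j260) + 256| = |-67344 + j6396| = 6.765e+04
|T(j260)| = 36860 / 6.765e+04 = 0.54489
20 log₁₀(0.54489) = -5.274 dB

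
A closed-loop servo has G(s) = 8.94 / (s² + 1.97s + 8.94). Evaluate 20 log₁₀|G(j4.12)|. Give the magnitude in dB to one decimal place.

-2.1 dB

|(j4.12)² + 1.97(j4.12) + 8.94| = |-8.0344 + j8.1164| = 11.42
|G(j4.12)| = 8.94 / 11.42 = 0.7828
20 log₁₀(0.7828) = -2.13 dB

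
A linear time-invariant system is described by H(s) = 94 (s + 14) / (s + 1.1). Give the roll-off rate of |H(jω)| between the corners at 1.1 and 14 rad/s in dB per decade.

In this band the factors already past their corner are: pole at 1.1; net slope = -20 dB/decade.

-20 dB/decade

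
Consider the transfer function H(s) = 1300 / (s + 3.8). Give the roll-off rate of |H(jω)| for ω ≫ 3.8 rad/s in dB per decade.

With 0 zeros and 1 pole, the high-frequency asymptotic slope is 20 × (0 − 1) = -20 dB/decade.

-20 dB/decade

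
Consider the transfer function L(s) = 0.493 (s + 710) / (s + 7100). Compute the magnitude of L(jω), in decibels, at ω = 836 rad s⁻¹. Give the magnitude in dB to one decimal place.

|j836 + 710| = √(836² + 710²) = 1097
|j836 + 7100| = √(836² + 7100²) = 7149
|L(j836)| = 0.493 × 1097 / 7149 = 0.075636
20 log₁₀(0.075636) = -22.43 dB

-22.4 dB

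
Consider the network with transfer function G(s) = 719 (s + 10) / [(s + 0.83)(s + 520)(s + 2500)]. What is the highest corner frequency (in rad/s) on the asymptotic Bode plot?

2500 rad/s

Break frequencies occur at each pole and zero magnitude: 0.83 rad/s, 10 rad/s, 520 rad/s, 2500 rad/s.
The highest is 2500 rad/s.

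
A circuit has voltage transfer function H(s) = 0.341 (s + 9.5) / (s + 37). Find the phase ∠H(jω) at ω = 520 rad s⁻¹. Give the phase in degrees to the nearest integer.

∠(j520 + 9.5) = arctan(520/9.5) = 88.95°
∠(j520 + 37) = arctan(520/37) = 85.93°
∠H(j520) = 88.95° − 85.93° = 3.02°

3°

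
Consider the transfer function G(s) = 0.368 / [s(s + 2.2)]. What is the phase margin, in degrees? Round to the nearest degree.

86°

Gain crossover: |G(jω)| = 1 at ω ≈ 0.167 rad/s.
∠G(j0.167) = −90° − arctan(0.167/2.2) ≈ -94.34°
PM = 180° + (-94.34°) = 85.66°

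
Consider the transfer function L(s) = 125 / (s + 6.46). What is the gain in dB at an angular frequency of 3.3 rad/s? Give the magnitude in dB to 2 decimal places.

24.73 dB

|j3.3 + 6.46| = √(3.3² + 6.46²) = 7.254
|L(j3.3)| = 125 / 7.254 = 17.232
20 log₁₀(17.232) = 24.727 dB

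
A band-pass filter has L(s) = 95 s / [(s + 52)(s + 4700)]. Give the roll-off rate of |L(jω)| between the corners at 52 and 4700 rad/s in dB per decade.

0 dB/decade

In this band the factors already past their corner are: 1 differentiator zero, pole at 52; net slope = 0 dB/decade.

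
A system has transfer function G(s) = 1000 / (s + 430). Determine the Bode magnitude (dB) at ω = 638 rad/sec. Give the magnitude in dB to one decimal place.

|j638 + 430| = √(638² + 430²) = 769.4
|G(j638)| = 1000 / 769.4 = 1.2997
20 log₁₀(1.2997) = 2.28 dB

2.3 dB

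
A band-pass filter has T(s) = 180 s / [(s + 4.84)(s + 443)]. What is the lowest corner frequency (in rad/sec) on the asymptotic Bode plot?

Break frequencies occur at each pole and zero magnitude: 4.84 rad/sec, 443 rad/sec.
The lowest is 4.84 rad/sec.

4.84 rad/sec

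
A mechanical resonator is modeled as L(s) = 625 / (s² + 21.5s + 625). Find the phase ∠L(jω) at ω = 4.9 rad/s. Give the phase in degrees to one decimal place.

-9.9°

∠[(j4.9)² + 21.5(j4.9) + 625] = ∠[600.99 + j105.35] = 9.94°
∠L(j4.9) = −9.94° = -9.94°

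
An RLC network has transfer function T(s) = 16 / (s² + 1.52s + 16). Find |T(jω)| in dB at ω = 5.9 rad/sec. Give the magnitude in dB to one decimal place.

|(j5.9)² + 1.52(j5.9) + 16| = |-18.81 + j8.968| = 20.84
|T(j5.9)| = 16 / 20.84 = 0.76781
20 log₁₀(0.76781) = -2.29 dB

-2.3 dB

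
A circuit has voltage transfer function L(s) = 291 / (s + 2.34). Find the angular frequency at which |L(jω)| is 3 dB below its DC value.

For a single-pole low-pass, the −3 dB point is at the pole: ω = 2.34 rad s⁻¹.

2.34 rad s⁻¹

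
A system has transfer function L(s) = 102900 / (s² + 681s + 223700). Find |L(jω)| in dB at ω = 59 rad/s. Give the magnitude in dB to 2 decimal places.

-6.75 dB

|(j59)² + 681(j59) + 223700| = |2.2022e+05 + j40179| = 2.239e+05
|L(j59)| = 102900 / 2.239e+05 = 0.45967
20 log₁₀(0.45967) = -6.751 dB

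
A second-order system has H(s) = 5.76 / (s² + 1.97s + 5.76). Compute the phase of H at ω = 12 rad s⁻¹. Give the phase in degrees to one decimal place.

∠[(j12)² + 1.97(j12) + 5.76] = ∠[-138.24 + j23.64] = 170.30°
∠H(j12) = −170.30° = -170.30°

-170.3°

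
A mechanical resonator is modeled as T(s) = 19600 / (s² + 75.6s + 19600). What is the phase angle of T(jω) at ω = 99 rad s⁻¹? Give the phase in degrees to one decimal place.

∠[(j99)² + 75.6(j99) + 19600] = ∠[9799 + j7484.4] = 37.37°
∠T(j99) = −37.37° = -37.37°

-37.4°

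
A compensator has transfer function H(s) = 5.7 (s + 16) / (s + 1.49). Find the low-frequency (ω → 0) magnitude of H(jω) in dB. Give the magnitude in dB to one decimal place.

H(0) = 5.7 × 16 / 1.49 = 61.208
20 log₁₀(61.208) = 35.74 dB

35.7 dB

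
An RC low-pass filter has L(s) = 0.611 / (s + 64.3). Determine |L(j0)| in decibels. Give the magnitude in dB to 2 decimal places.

L(0) = 0.611 / 64.3 = 0.0095023
20 log₁₀(0.0095023) = -40.443 dB

-40.44 dB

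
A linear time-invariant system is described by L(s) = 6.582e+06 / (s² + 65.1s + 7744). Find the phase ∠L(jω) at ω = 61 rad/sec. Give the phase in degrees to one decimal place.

∠[(j61)² + 65.1(j61) + 7744] = ∠[4023 + j3971.1] = 44.63°
∠L(j61) = −44.63° = -44.63°

-44.6 deg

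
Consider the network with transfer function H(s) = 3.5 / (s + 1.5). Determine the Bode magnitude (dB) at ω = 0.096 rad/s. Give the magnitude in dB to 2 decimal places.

7.34 dB

|j0.096 + 1.5| = √(0.096² + 1.5²) = 1.503
|H(j0.096)| = 3.5 / 1.503 = 2.3286
20 log₁₀(2.3286) = 7.342 dB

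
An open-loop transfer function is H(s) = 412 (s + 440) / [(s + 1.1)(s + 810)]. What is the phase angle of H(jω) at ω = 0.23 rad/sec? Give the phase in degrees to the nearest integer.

-12°

∠(j0.23 + 440) = arctan(0.23/440) = 0.03°
∠(j0.23 + 1.1) = arctan(0.23/1.1) = 11.81°
∠(j0.23 + 810) = arctan(0.23/810) = 0.02°
∠H(j0.23) = 0.03° − (11.81° + 0.02°) = -11.80°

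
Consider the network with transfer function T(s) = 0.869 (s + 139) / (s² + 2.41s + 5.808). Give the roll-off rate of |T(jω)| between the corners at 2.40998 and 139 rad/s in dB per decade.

In this band the factors already past their corner are: complex pole pair at ωₙ ≈ 2.41; net slope = -40 dB/decade.

-40 dB/decade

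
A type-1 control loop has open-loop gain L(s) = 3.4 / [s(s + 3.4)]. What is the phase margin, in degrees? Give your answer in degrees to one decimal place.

Gain crossover: |L(jω)| = 1 at ω ≈ 0.962 rad/sec.
∠L(j0.962) = −90° − arctan(0.962/3.4) ≈ -105.80°
PM = 180° + (-105.80°) = 74.20°

74.2 deg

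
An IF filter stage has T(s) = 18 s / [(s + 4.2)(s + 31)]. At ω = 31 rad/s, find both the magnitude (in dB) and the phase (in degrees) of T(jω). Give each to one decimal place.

|j31| = 31
|j31 + 4.2| = √(31² + 4.2²) = 31.28
|j31 + 31| = √(31² + 31²) = 43.84
|T(j31)| = 18 × 31 / (31.28 × 43.84) = 0.40686
20 log₁₀(0.40686) = -7.81 dB
∠(j31) = 90.00°
∠(j31 + 4.2) = arctan(31/4.2) = 82.28°
∠(j31 + 31) = arctan(31/31) = 45.00°
∠T(j31) = 90.00° − (82.28° + 45.00°) = -37.28°

|T| = -7.8 dB, ∠T = -37.3°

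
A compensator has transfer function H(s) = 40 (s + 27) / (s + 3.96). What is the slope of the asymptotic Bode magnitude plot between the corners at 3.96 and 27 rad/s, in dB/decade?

In this band the factors already past their corner are: pole at 3.96; net slope = -20 dB/decade.

-20 dB/decade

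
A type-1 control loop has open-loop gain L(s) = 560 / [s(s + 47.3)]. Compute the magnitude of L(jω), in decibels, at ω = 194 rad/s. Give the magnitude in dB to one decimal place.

|j194 + 47.3| = √(194² + 47.3²) = 199.7
|j194| = 194
|L(j194)| = 560 / (199.7 × 194) = 0.014456
20 log₁₀(0.014456) = -36.80 dB

-36.8 dB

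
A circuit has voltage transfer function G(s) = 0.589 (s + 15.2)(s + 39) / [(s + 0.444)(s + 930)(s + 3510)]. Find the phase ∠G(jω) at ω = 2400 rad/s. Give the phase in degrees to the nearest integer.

∠(j2400 + 15.2) = arctan(2400/15.2) = 89.64°
∠(j2400 + 39) = arctan(2400/39) = 89.07°
∠(j2400 + 0.444) = arctan(2400/0.444) = 89.99°
∠(j2400 + 930) = arctan(2400/930) = 68.82°
∠(j2400 + 3510) = arctan(2400/3510) = 34.36°
∠G(j2400) = 89.64° + 89.07° − (89.99° + 68.82° + 34.36°) = -14.46°

-14°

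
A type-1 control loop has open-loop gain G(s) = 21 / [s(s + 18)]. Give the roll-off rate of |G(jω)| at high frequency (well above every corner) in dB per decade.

With 0 zeros and 2 poles, the high-frequency asymptotic slope is 20 × (0 − 2) = -40 dB/decade.

-40 dB/decade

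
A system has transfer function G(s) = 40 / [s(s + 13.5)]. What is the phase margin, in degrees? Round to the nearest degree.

Gain crossover: |G(jω)| = 1 at ω ≈ 2.9 rad/s.
∠G(j2.9) = −90° − arctan(2.9/13.5) ≈ -102.11°
PM = 180° + (-102.11°) = 77.89°

78°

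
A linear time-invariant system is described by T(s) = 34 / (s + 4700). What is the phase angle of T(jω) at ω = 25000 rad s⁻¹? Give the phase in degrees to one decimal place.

∠(j25000 + 4700) = arctan(25000/4700) = 79.35°
∠T(j25000) = −79.35° = -79.35°

-79.4°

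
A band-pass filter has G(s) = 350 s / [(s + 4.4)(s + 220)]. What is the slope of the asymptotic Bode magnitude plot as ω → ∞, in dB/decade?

-20 dB/decade

With 1 zero and 2 poles, the high-frequency asymptotic slope is 20 × (1 − 2) = -20 dB/decade.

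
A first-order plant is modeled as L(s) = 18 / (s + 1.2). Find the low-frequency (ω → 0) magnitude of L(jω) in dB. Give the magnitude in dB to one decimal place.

23.5 dB

L(0) = 18 / 1.2 = 15
20 log₁₀(15) = 23.52 dB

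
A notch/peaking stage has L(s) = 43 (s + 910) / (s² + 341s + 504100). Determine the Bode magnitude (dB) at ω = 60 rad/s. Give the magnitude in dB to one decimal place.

|j60 + 910| = √(60² + 910²) = 912
|(j60)² + 341(j60) + 504100| = |5.005e+05 + j20460| = 5.009e+05
|L(j60)| = 43 × 912 / 5.009e+05 = 0.078286
20 log₁₀(0.078286) = -22.13 dB

-22.1 dB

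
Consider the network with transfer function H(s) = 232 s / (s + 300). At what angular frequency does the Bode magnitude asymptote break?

300 rad/sec

The single real pole at s = −300 gives a corner at ω = 300 rad/sec.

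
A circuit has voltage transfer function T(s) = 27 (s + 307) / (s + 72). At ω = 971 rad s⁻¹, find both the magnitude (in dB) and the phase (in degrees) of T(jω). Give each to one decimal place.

|T| = 29.0 dB, ∠T = -13.3°

|j971 + 307| = √(971² + 307²) = 1018
|j971 + 72| = √(971² + 72²) = 973.7
|T(j971)| = 27 × 1018 / 973.7 = 28.24
20 log₁₀(28.24) = 29.02 dB
∠(j971 + 307) = arctan(971/307) = 72.45°
∠(j971 + 72) = arctan(971/72) = 85.76°
∠T(j971) = 72.45° − 85.76° = -13.30°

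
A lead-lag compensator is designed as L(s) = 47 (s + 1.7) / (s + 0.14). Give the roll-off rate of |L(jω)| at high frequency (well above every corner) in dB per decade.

0 dB/decade

With 1 zero and 1 pole, the high-frequency asymptotic slope is 20 × (1 − 1) = 0 dB/decade.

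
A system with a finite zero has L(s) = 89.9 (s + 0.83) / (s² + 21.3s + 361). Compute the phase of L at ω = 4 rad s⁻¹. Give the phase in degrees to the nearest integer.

∠(j4 + 0.83) = arctan(4/0.83) = 78.28°
∠[(j4)² + 21.3(j4) + 361] = ∠[345 + j85.2] = 13.87°
∠L(j4) = 78.28° − 13.87° = 64.41°

64°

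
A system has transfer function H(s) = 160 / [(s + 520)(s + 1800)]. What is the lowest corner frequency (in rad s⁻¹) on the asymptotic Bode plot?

520 rad s⁻¹

Break frequencies occur at each pole and zero magnitude: 520 rad s⁻¹, 1800 rad s⁻¹.
The lowest is 520 rad s⁻¹.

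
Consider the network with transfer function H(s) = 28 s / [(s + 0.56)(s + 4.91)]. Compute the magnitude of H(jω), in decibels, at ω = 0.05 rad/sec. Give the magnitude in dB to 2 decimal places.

-5.90 dB

|j0.05| = 0.05
|j0.05 + 0.56| = √(0.05² + 0.56²) = 0.5622
|j0.05 + 4.91| = √(0.05² + 4.91²) = 4.91
|H(j0.05)| = 28 × 0.05 / (0.5622 × 4.91) = 0.50712
20 log₁₀(0.50712) = -5.898 dB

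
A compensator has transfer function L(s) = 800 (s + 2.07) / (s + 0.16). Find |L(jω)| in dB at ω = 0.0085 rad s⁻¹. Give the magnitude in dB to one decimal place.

80.3 dB

|j0.0085 + 2.07| = √(0.0085² + 2.07²) = 2.07
|j0.0085 + 0.16| = √(0.0085² + 0.16²) = 0.1602
|L(j0.0085)| = 800 × 2.07 / 0.1602 = 10336
20 log₁₀(10336) = 80.29 dB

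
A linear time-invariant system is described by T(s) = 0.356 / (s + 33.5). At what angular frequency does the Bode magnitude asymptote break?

33.5 rad/s

The single real pole at s = −33.5 gives a corner at ω = 33.5 rad/s.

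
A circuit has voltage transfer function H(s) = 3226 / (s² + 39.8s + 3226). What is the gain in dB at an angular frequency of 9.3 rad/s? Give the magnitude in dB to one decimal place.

|(j9.3)² + 39.8(j9.3) + 3226| = |3139.5 + j370.14| = 3161
|H(j9.3)| = 3226 / 3161 = 1.0205
20 log₁₀(1.0205) = 0.18 dB

0.2 dB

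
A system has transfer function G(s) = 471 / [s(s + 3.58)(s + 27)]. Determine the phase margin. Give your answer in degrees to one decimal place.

38.6°

Gain crossover: |G(jω)| = 1 at ω ≈ 3.47 rad/s.
∠G(j3.47) = −90° − arctan(3.47/3.58) − arctan(3.47/27) ≈ -141.43°
PM = 180° + (-141.43°) = 38.57°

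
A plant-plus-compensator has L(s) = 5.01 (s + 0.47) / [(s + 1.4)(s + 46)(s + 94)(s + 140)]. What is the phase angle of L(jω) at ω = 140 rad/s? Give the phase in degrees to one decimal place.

∠(j140 + 0.47) = arctan(140/0.47) = 89.81°
∠(j140 + 1.4) = arctan(140/1.4) = 89.43°
∠(j140 + 46) = arctan(140/46) = 71.81°
∠(j140 + 94) = arctan(140/94) = 56.12°
∠(j140 + 140) = arctan(140/140) = 45.00°
∠L(j140) = 89.81° − (89.43° + 71.81° + 56.12° + 45.00°) = -172.55°

-172.6°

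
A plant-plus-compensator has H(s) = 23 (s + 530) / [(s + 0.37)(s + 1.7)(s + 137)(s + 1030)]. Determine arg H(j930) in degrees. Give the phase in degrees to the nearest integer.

∠(j930 + 530) = arctan(930/530) = 60.32°
∠(j930 + 0.37) = arctan(930/0.37) = 89.98°
∠(j930 + 1.7) = arctan(930/1.7) = 89.90°
∠(j930 + 137) = arctan(930/137) = 81.62°
∠(j930 + 1030) = arctan(930/1030) = 42.08°
∠H(j930) = 60.32° − (89.98° + 89.90° + 81.62° + 42.08°) = -243.25°

-243°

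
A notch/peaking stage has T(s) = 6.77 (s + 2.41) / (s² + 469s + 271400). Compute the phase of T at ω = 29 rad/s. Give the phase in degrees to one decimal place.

∠(j29 + 2.41) = arctan(29/2.41) = 85.25°
∠[(j29)² + 469(j29) + 271400] = ∠[2.7056e+05 + j13601] = 2.88°
∠T(j29) = 85.25° − 2.88° = 82.37°

82.4°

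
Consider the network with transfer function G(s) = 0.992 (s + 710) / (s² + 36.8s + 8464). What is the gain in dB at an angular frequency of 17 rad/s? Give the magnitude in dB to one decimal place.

-21.3 dB

|j17 + 710| = √(17² + 710²) = 710.2
|(j17)² + 36.8(j17) + 8464| = |8175 + j625.6| = 8199
|G(j17)| = 0.992 × 710.2 / 8199 = 0.085929
20 log₁₀(0.085929) = -21.32 dB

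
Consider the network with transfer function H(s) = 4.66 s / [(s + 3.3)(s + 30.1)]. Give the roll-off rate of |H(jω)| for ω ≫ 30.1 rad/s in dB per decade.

With 1 zero and 2 poles, the high-frequency asymptotic slope is 20 × (1 − 2) = -20 dB/decade.

-20 dB/decade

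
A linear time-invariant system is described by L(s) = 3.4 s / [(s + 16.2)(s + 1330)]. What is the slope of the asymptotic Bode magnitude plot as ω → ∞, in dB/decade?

-20 dB/decade

With 1 zero and 2 poles, the high-frequency asymptotic slope is 20 × (1 − 2) = -20 dB/decade.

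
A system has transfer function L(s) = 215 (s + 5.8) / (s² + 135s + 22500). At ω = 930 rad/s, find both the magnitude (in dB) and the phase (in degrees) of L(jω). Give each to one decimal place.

|j930 + 5.8| = √(930² + 5.8²) = 930
|(j930)² + 135(j930) + 22500| = |-8.424e+05 + j1.2555e+05| = 8.517e+05
|L(j930)| = 215 × 930 / 8.517e+05 = 0.23477
20 log₁₀(0.23477) = -12.59 dB
∠(j930 + 5.8) = arctan(930/5.8) = 89.64°
∠[(j930)² + 135(j930) + 22500] = ∠[-8.424e+05 + j1.2555e+05] = 171.52°
∠L(j930) = 89.64° − 171.52° = -81.88°

|L| = -12.6 dB, ∠L = -81.9 deg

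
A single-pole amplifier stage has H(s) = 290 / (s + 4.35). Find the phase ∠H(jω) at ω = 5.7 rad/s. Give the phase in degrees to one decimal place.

∠(j5.7 + 4.35) = arctan(5.7/4.35) = 52.65°
∠H(j5.7) = −52.65° = -52.65°

-52.7°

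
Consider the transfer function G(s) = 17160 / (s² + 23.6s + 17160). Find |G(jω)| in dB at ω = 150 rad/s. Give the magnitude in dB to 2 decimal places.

8.56 dB

|(j150)² + 23.6(j150) + 17160| = |-5340 + j3540| = 6407
|G(j150)| = 17160 / 6407 = 2.6784
20 log₁₀(2.6784) = 8.558 dB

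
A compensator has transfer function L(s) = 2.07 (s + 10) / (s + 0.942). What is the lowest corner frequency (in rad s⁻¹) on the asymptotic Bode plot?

0.942 rad s⁻¹

Break frequencies occur at each pole and zero magnitude: 0.942 rad s⁻¹, 10 rad s⁻¹.
The lowest is 0.942 rad s⁻¹.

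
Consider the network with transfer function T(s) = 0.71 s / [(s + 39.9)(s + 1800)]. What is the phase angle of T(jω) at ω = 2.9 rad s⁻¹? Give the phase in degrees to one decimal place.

∠(j2.9) = 90.00°
∠(j2.9 + 39.9) = arctan(2.9/39.9) = 4.16°
∠(j2.9 + 1800) = arctan(2.9/1800) = 0.09°
∠T(j2.9) = 90.00° − (4.16° + 0.09°) = 85.75°

85.8 deg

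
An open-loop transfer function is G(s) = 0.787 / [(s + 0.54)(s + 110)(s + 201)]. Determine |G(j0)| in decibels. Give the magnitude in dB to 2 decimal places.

G(0) = 0.787 / (0.54 × 110 × 201) = 6.5916e-05
20 log₁₀(6.5916e-05) = -83.620 dB

-83.62 dB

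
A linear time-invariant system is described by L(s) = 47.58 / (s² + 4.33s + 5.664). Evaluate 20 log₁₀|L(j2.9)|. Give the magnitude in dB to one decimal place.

|(j2.9)² + 4.33(j2.9) + 5.664| = |-2.746 + j12.557| = 12.85
|L(j2.9)| = 47.58 / 12.85 = 3.7016
20 log₁₀(3.7016) = 11.37 dB

11.4 dB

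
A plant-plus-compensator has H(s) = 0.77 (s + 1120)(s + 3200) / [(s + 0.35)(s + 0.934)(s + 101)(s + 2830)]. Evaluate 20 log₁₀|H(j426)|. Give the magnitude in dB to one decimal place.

-97.7 dB

|j426 + 1120| = √(426² + 1120²) = 1198
|j426 + 3200| = √(426² + 3200²) = 3228
|j426 + 0.35| = √(426² + 0.35²) = 426
|j426 + 0.934| = √(426² + 0.934²) = 426
|j426 + 101| = √(426² + 101²) = 437.8
|j426 + 2830| = √(426² + 2830²) = 2862
|H(j426)| = 0.77 × 1198 × 3228 / (426 × 426 × 437.8 × 2862) = 1.31e-05
20 log₁₀(1.31e-05) = -97.65 dB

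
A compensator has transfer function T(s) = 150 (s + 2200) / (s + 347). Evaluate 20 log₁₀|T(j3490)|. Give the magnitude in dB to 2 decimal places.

|j3490 + 2200| = √(3490² + 2200²) = 4126
|j3490 + 347| = √(3490² + 347²) = 3507
|T(j3490)| = 150 × 4126 / 3507 = 176.45
20 log₁₀(176.45) = 44.932 dB

44.93 dB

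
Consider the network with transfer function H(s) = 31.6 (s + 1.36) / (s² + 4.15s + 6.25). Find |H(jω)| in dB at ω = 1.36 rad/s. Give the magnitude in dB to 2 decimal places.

|j1.36 + 1.36| = √(1.36² + 1.36²) = 1.923
|(j1.36)² + 4.15(j1.36) + 6.25| = |4.4004 + j5.644| = 7.157
|H(j1.36)| = 31.6 × 1.923 / 7.157 = 8.4924
20 log₁₀(8.4924) = 18.581 dB

18.58 dB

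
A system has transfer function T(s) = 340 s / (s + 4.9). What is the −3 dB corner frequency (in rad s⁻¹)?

For a single-pole high-pass, the −3 dB point is at the pole: ω = 4.9 rad s⁻¹.

4.9 rad s⁻¹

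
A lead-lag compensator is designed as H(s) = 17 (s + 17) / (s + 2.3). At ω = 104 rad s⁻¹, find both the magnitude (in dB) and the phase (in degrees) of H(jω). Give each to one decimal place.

|H| = 24.7 dB, ∠H = -8.0°

|j104 + 17| = √(104² + 17²) = 105.4
|j104 + 2.3| = √(104² + 2.3²) = 104
|H(j104)| = 17 × 105.4 / 104 = 17.221
20 log₁₀(17.221) = 24.72 dB
∠(j104 + 17) = arctan(104/17) = 80.72°
∠(j104 + 2.3) = arctan(104/2.3) = 88.73°
∠H(j104) = 80.72° − 88.73° = -8.02°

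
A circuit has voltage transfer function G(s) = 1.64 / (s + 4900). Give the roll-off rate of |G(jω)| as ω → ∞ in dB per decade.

-20 dB/decade

With 0 zeros and 1 pole, the high-frequency asymptotic slope is 20 × (0 − 1) = -20 dB/decade.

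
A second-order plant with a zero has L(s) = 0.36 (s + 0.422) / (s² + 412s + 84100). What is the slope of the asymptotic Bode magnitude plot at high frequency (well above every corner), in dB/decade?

With 1 zero and 2 poles, the high-frequency asymptotic slope is 20 × (1 − 2) = -20 dB/decade.

-20 dB/decade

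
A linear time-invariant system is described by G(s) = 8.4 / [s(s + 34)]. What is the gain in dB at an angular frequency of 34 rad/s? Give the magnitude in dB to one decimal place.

|j34 + 34| = √(34² + 34²) = 48.08
|j34| = 34
|G(j34)| = 8.4 / (48.08 × 34) = 0.0051381
20 log₁₀(0.0051381) = -45.78 dB

-45.8 dB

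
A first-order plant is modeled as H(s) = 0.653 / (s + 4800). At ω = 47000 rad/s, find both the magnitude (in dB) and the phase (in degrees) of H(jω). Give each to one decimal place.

|H| = -97.2 dB, ∠H = -84.2 deg

|j47000 + 4800| = √(47000² + 4800²) = 4.724e+04
|H(j47000)| = 0.653 / 4.724e+04 = 1.3822e-05
20 log₁₀(1.3822e-05) = -97.19 dB
∠(j47000 + 4800) = arctan(47000/4800) = 84.17°
∠H(j47000) = −84.17° = -84.17°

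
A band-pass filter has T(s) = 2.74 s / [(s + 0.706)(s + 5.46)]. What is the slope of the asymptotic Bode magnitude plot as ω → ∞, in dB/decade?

With 1 zero and 2 poles, the high-frequency asymptotic slope is 20 × (1 − 2) = -20 dB/decade.

-20 dB/decade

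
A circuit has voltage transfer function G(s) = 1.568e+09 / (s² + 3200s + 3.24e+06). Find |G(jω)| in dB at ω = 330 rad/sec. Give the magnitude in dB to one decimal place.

|(j330)² + 3200(j330) + 3.24e+06| = |3.1311e+06 + j1.056e+06| = 3.304e+06
|G(j330)| = 1.568e+09 / 3.304e+06 = 474.52
20 log₁₀(474.52) = 53.53 dB

53.5 dB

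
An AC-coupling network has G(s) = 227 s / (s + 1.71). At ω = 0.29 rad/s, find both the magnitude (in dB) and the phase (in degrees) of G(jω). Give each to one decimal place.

|j0.29| = 0.29
|j0.29 + 1.71| = √(0.29² + 1.71²) = 1.734
|G(j0.29)| = 227 × 0.29 / 1.734 = 37.955
20 log₁₀(37.955) = 31.59 dB
∠(j0.29) = 90.00°
∠(j0.29 + 1.71) = arctan(0.29/1.71) = 9.63°
∠G(j0.29) = 90.00° − 9.63° = 80.37°

|G| = 31.6 dB, ∠G = 80.4°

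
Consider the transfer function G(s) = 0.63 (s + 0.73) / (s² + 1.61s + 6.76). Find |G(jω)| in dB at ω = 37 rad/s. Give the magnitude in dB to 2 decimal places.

-35.34 dB

|j37 + 0.73| = √(37² + 0.73²) = 37.01
|(j37)² + 1.61(j37) + 6.76| = |-1362.2 + j59.57| = 1364
|G(j37)| = 0.63 × 37.01 / 1364 = 0.017099
20 log₁₀(0.017099) = -35.341 dB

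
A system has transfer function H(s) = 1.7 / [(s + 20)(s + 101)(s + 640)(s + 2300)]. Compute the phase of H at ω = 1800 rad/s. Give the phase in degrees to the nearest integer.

-285°

∠(j1800 + 20) = arctan(1800/20) = 89.36°
∠(j1800 + 101) = arctan(1800/101) = 86.79°
∠(j1800 + 640) = arctan(1800/640) = 70.43°
∠(j1800 + 2300) = arctan(1800/2300) = 38.05°
∠H(j1800) = − (89.36° + 86.79° + 70.43° + 38.05°) = -284.63°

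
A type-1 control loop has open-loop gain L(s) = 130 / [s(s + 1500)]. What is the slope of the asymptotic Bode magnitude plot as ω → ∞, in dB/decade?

-40 dB/decade

With 0 zeros and 2 poles, the high-frequency asymptotic slope is 20 × (0 − 2) = -40 dB/decade.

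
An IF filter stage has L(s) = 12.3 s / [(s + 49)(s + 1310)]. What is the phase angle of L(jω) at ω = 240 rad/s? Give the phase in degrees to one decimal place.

∠(j240) = 90.00°
∠(j240 + 49) = arctan(240/49) = 78.46°
∠(j240 + 1310) = arctan(240/1310) = 10.38°
∠L(j240) = 90.00° − (78.46° + 10.38°) = 1.16°

1.2°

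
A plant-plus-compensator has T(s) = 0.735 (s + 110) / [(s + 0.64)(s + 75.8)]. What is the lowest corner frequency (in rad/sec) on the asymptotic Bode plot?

Break frequencies occur at each pole and zero magnitude: 0.64 rad/sec, 75.8 rad/sec, 110 rad/sec.
The lowest is 0.64 rad/sec.

0.64 rad/sec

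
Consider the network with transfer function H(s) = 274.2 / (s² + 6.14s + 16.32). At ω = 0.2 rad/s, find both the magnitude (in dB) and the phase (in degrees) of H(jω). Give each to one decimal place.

|(j0.2)² + 6.14(j0.2) + 16.32| = |16.28 + j1.228| = 16.33
|H(j0.2)| = 274.2 / 16.33 = 16.795
20 log₁₀(16.795) = 24.50 dB
∠[(j0.2)² + 6.14(j0.2) + 16.32] = ∠[16.28 + j1.228] = 4.31°
∠H(j0.2) = −4.31° = -4.31°

|H| = 24.5 dB, ∠H = -4.3°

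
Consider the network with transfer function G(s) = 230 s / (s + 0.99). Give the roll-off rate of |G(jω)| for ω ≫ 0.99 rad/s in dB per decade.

With 1 zero and 1 pole, the high-frequency asymptotic slope is 20 × (1 − 1) = 0 dB/decade.

0 dB/decade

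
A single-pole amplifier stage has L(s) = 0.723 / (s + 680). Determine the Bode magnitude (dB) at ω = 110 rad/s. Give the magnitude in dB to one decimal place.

|j110 + 680| = √(110² + 680²) = 688.8
|L(j110)| = 0.723 / 688.8 = 0.0010496
20 log₁₀(0.0010496) = -59.58 dB

-59.6 dB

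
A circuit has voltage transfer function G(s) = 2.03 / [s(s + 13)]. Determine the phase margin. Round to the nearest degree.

Gain crossover: |G(jω)| = 1 at ω ≈ 0.156 rad s⁻¹.
∠G(j0.156) = −90° − arctan(0.156/13) ≈ -90.69°
PM = 180° + (-90.69°) = 89.31°

89°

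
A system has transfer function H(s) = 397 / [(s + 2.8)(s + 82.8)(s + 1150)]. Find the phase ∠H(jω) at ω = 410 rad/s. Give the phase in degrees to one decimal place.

-187.8 deg

∠(j410 + 2.8) = arctan(410/2.8) = 89.61°
∠(j410 + 82.8) = arctan(410/82.8) = 78.58°
∠(j410 + 1150) = arctan(410/1150) = 19.62°
∠H(j410) = − (89.61° + 78.58° + 19.62°) = -187.81°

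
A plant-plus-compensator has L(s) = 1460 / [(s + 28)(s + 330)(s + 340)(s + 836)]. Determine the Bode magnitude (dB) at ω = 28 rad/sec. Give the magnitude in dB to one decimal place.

|j28 + 28| = √(28² + 28²) = 39.6
|j28 + 330| = √(28² + 330²) = 331.2
|j28 + 340| = √(28² + 340²) = 341.2
|j28 + 836| = √(28² + 836²) = 836.5
|L(j28)| = 1460 / (39.6 × 331.2 × 341.2 × 836.5) = 3.9013e-07
20 log₁₀(3.9013e-07) = -128.18 dB

-128.2 dB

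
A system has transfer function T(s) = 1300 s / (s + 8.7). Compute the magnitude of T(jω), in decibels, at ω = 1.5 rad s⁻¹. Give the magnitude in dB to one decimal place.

|j1.5| = 1.5
|j1.5 + 8.7| = √(1.5² + 8.7²) = 8.828
|T(j1.5)| = 1300 × 1.5 / 8.828 = 220.88
20 log₁₀(220.88) = 46.88 dB

46.9 dB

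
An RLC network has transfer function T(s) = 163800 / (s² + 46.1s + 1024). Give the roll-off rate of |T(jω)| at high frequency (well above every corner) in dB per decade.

With 0 zeros and 2 poles, the high-frequency asymptotic slope is 20 × (0 − 2) = -40 dB/decade.

-40 dB/decade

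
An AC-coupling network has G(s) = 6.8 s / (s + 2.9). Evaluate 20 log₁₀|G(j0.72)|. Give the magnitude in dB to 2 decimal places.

4.29 dB

|j0.72| = 0.72
|j0.72 + 2.9| = √(0.72² + 2.9²) = 2.988
|G(j0.72)| = 6.8 × 0.72 / 2.988 = 1.6385
20 log₁₀(1.6385) = 4.289 dB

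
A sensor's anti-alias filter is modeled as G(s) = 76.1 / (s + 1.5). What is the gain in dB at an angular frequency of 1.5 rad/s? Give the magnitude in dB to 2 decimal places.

|j1.5 + 1.5| = √(1.5² + 1.5²) = 2.121
|G(j1.5)| = 76.1 / 2.121 = 35.874
20 log₁₀(35.874) = 31.096 dB

31.10 dB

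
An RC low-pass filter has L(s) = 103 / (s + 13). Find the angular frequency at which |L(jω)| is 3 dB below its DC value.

For a single-pole low-pass, the −3 dB point is at the pole: ω = 13 rad s⁻¹.

13 rad s⁻¹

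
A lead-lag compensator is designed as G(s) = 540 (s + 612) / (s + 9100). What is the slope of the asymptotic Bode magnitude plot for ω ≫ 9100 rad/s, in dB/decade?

0 dB/decade

With 1 zero and 1 pole, the high-frequency asymptotic slope is 20 × (1 − 1) = 0 dB/decade.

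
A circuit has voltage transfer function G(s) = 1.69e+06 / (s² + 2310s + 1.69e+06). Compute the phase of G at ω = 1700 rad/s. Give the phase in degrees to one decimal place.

∠[(j1700)² + 2310(j1700) + 1.69e+06] = ∠[-1.2e+06 + j3.927e+06] = 106.99°
∠G(j1700) = −106.99° = -106.99°

-107.0°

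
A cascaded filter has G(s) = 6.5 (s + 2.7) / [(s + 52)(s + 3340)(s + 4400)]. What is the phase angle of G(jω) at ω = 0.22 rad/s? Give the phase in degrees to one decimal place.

4.4 deg

∠(j0.22 + 2.7) = arctan(0.22/2.7) = 4.66°
∠(j0.22 + 52) = arctan(0.22/52) = 0.24°
∠(j0.22 + 3340) = arctan(0.22/3340) = 0.00°
∠(j0.22 + 4400) = arctan(0.22/4400) = 0.00°
∠G(j0.22) = 4.66° − (0.24° + 0.00° + 0.00°) = 4.41°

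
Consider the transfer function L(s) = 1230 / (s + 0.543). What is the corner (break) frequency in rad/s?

0.543 rad/s

The single real pole at s = −0.543 gives a corner at ω = 0.543 rad/s.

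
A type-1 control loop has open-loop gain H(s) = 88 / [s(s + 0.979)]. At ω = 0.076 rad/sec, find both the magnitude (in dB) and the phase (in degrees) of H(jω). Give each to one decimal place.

|H| = 61.4 dB, ∠H = -94.4 deg

|j0.076 + 0.979| = √(0.076² + 0.979²) = 0.9819
|j0.076| = 0.076
|H(j0.076)| = 88 / (0.9819 × 0.076) = 1179.2
20 log₁₀(1179.2) = 61.43 dB
∠(j0.076 + 0.979) = arctan(0.076/0.979) = 4.44°
∠(j0.076) = 90.00°
∠H(j0.076) = − (4.44° + 90.00°) = -94.44°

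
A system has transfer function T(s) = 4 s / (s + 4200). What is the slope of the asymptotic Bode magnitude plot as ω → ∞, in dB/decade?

With 1 zero and 1 pole, the high-frequency asymptotic slope is 20 × (1 − 1) = 0 dB/decade.

0 dB/decade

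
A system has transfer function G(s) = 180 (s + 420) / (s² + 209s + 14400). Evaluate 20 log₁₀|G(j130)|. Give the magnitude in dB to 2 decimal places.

|j130 + 420| = √(130² + 420²) = 439.7
|(j130)² + 209(j130) + 14400| = |-2500 + j27170| = 2.728e+04
|G(j130)| = 180 × 439.7 / 2.728e+04 = 2.9005
20 log₁₀(2.9005) = 9.249 dB

9.25 dB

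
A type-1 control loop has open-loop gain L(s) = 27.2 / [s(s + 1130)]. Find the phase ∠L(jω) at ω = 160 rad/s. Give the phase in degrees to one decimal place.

-98.1°

∠(j160 + 1130) = arctan(160/1130) = 8.06°
∠(j160) = 90.00°
∠L(j160) = − (8.06° + 90.00°) = -98.06°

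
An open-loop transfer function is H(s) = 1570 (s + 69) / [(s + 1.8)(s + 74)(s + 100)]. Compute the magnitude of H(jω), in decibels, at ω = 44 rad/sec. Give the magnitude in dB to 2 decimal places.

-10.17 dB

|j44 + 69| = √(44² + 69²) = 81.84
|j44 + 1.8| = √(44² + 1.8²) = 44.04
|j44 + 74| = √(44² + 74²) = 86.09
|j44 + 100| = √(44² + 100²) = 109.3
|H(j44)| = 1570 × 81.84 / (44.04 × 86.09 × 109.3) = 0.31019
20 log₁₀(0.31019) = -10.167 dB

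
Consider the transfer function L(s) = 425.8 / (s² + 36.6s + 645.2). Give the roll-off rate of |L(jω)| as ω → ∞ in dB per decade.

With 0 zeros and 2 poles, the high-frequency asymptotic slope is 20 × (0 − 2) = -40 dB/decade.

-40 dB/decade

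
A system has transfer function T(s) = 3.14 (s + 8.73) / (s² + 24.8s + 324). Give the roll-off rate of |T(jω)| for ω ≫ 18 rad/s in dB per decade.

With 1 zero and 2 poles, the high-frequency asymptotic slope is 20 × (1 − 2) = -20 dB/decade.

-20 dB/decade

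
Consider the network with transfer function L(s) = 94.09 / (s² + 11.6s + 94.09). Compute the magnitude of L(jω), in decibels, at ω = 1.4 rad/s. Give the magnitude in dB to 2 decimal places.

|(j1.4)² + 11.6(j1.4) + 94.09| = |92.13 + j16.24| = 93.55
|L(j1.4)| = 94.09 / 93.55 = 1.0058
20 log₁₀(1.0058) = 0.050 dB

0.05 dB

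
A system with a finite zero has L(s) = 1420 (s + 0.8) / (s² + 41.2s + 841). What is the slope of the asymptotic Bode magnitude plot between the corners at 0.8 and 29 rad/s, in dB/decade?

In this band the factors already past their corner are: zero at 0.8; net slope = 20 dB/decade.

20 dB/decade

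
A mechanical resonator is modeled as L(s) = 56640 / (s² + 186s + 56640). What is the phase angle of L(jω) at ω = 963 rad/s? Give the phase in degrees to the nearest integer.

-168 deg

∠[(j963)² + 186(j963) + 56640] = ∠[-8.7073e+05 + j1.7912e+05] = 168.38°
∠L(j963) = −168.38° = -168.38°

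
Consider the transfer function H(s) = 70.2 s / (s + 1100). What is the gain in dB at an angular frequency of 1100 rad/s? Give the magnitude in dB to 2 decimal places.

|j1100| = 1100
|j1100 + 1100| = √(1100² + 1100²) = 1556
|H(j1100)| = 70.2 × 1100 / 1556 = 49.639
20 log₁₀(49.639) = 33.916 dB

33.92 dB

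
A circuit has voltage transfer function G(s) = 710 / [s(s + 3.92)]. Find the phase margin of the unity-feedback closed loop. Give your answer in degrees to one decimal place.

Gain crossover: |G(jω)| = 1 at ω ≈ 26.5 rad s⁻¹.
∠G(j26.5) = −90° − arctan(26.5/3.92) ≈ -171.59°
PM = 180° + (-171.59°) = 8.41°

8.4°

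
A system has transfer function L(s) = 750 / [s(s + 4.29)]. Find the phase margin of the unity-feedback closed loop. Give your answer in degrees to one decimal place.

9.0°

Gain crossover: |L(jω)| = 1 at ω ≈ 27.2 rad s⁻¹.
∠L(j27.2) = −90° − arctan(27.2/4.29) ≈ -171.04°
PM = 180° + (-171.04°) = 8.96°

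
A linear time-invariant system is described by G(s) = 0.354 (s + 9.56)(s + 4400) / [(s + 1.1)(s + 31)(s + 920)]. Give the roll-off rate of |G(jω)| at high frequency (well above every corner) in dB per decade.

With 2 zeros and 3 poles, the high-frequency asymptotic slope is 20 × (2 − 3) = -20 dB/decade.

-20 dB/decade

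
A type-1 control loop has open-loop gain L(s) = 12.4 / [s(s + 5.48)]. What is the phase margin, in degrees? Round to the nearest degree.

69°

Gain crossover: |L(jω)| = 1 at ω ≈ 2.11 rad s⁻¹.
∠L(j2.11) = −90° − arctan(2.11/5.48) ≈ -111.07°
PM = 180° + (-111.07°) = 68.93°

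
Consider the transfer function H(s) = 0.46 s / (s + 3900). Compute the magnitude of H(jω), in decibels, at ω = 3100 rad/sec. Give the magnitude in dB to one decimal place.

-10.9 dB

|j3100| = 3100
|j3100 + 3900| = √(3100² + 3900²) = 4982
|H(j3100)| = 0.46 × 3100 / 4982 = 0.28623
20 log₁₀(0.28623) = -10.87 dB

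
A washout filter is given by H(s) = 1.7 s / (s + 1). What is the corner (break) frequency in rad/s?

The single real pole at s = −1 gives a corner at ω = 1 rad/s.

1 rad/s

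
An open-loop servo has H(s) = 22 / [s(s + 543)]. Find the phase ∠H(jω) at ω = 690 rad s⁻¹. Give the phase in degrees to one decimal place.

-141.8°

∠(j690 + 543) = arctan(690/543) = 51.80°
∠(j690) = 90.00°
∠H(j690) = − (51.80° + 90.00°) = -141.80°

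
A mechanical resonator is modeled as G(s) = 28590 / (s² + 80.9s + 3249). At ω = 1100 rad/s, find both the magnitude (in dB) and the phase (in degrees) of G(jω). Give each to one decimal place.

|(j1100)² + 80.9(j1100) + 3249| = |-1.2068e+06 + j88990| = 1.21e+06
|G(j1100)| = 28590 / 1.21e+06 = 0.023628
20 log₁₀(0.023628) = -32.53 dB
∠[(j1100)² + 80.9(j1100) + 3249] = ∠[-1.2068e+06 + j88990] = 175.78°
∠G(j1100) = −175.78° = -175.78°

|G| = -32.5 dB, ∠G = -175.8°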